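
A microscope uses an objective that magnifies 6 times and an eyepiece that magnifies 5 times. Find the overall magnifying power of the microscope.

The overall magnification of a compound microscope is the product of the objective and eyepiece magnifications:
M = M_obj x M_eye = 6 x 5 = 30.

30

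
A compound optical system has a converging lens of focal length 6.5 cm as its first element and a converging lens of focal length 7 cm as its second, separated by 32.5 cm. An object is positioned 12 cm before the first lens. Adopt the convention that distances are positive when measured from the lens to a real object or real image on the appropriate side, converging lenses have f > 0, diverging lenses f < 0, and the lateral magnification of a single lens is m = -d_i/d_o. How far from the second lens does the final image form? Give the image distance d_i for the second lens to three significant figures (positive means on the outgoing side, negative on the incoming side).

11.3 cm

Lens 1: 1/d_i1 = 1/f_1 - 1/d_o1 = 1/6.5 - 1/12 = 0.07051 cm^-1, so d_i1 = 14.182 cm.
That image sits 18.318 cm in front of the second lens, so d_o2 = 18.318 cm.
Lens 2: 1/d_i2 = 1/f_2 - 1/d_o2 = 1/7 - 1/(18.318) = 0.08827 cm^-1, so d_i2 = 11.329 cm.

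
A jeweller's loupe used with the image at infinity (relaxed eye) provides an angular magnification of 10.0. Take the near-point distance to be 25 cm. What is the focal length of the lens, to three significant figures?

2.50 cm

For the image at infinity, M = D/f.
f = D/M = 25/10.0 = 2.500 cm.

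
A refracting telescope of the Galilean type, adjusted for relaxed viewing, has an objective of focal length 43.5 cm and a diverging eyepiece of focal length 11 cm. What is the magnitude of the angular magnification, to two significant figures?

|M| = f_obj/|f_eye| = 43.5/11 = 3.955.

4.0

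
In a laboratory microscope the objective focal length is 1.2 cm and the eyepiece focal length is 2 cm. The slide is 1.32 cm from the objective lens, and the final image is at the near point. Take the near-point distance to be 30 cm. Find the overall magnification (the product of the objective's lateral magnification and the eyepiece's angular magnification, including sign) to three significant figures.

-160

Objective: 1/d_i = 1/f_obj - 1/d_o = 1/1.2 - 1/1.32 = 0.07576 cm^-1, so d_i = 13.200 cm.
m_obj = -d_i/d_o = -13.200/1.32 = -10.000.
Eyepiece angular magnification (image at near point): M_eye = 1 + D/f_e = 1 + 30/2 = 16.000.
Overall M = m_obj x M_eye = (-10.000)(16.000) = -160.00.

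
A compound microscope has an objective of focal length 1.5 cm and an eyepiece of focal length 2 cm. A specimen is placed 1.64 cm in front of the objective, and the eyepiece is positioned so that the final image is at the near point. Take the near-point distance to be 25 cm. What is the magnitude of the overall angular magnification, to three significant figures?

145

Objective: 1/d_i = 1/f_obj - 1/d_o = 1/1.5 - 1/1.64 = 0.05691 cm^-1, so d_i = 17.571 cm.
m_obj = -d_i/d_o = -17.571/1.64 = -10.714.
Eyepiece angular magnification (image at near point): M_eye = 1 + D/f_e = 1 + 25/2 = 13.500.
Overall M = m_obj x M_eye = (-10.714)(13.500) = -144.64.
|M| = 144.64.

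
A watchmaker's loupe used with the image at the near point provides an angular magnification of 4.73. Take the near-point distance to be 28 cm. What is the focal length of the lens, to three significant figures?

For the image at the near point, M = 1 + D/f.
f = D/(M - 1) = 28/(4.73 - 1) = 7.507 cm.

7.51 cm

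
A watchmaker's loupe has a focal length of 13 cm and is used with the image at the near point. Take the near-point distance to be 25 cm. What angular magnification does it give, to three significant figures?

M = 1 + D/f = 1 + 25/13 = 2.923.

2.92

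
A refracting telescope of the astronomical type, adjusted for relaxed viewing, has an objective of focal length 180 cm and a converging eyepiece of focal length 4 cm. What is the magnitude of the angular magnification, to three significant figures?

45.0

|M| = f_obj/|f_eye| = 180/4 = 45.000.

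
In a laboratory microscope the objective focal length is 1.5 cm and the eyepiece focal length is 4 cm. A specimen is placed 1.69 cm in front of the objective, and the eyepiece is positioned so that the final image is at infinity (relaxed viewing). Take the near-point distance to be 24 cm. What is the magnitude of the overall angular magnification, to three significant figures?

Objective: 1/d_i = 1/f_obj - 1/d_o = 1/1.5 - 1/1.69 = 0.07495 cm^-1, so d_i = 13.342 cm.
m_obj = -d_i/d_o = -13.342/1.69 = -7.895.
Eyepiece angular magnification (image at infinity): M_eye = D/f_e = 24/4 = 6.000.
Overall M = m_obj x M_eye = (-7.895)(6.000) = -47.37.
|M| = 47.37.

47.4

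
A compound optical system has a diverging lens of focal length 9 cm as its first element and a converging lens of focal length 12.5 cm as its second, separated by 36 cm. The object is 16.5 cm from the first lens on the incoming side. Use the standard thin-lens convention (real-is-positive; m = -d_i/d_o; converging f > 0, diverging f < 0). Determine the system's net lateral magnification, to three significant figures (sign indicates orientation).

Applying the thin-lens equation to the first lens, 1/(-9) = 1/16.5 + 1/d_i1, which gives d_i1 = -5.824 cm.
Its lateral magnification is m_1 = -d_i1/d_o1 = -(-5.824)/16.5 = 0.3529.
The intermediate image is virtual, 5.824 cm to the left of lens 1, so d_o2 = L - d_i1 = 36 - (-5.824) = 41.824 cm.
Applying the thin-lens equation again with f_2 = 12.5 cm and d_o2 = 41.824 cm gives d_i2 = 17.828 cm.
m_2 = -(17.828)/(41.824) = -0.4263.
Overall magnification: m = m_1 m_2 = -0.1505.

-0.150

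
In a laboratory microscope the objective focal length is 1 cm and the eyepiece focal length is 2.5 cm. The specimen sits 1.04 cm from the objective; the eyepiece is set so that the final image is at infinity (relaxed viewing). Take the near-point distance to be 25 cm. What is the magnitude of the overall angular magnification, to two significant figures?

Objective: 1/d_i = 1/f_obj - 1/d_o = 1/1 - 1/1.04 = 0.03846 cm^-1, so d_i = 26.000 cm.
m_obj = -d_i/d_o = -26.000/1.04 = -25.000.
Eyepiece angular magnification (image at infinity): M_eye = D/f_e = 25/2.5 = 10.000.
Overall M = m_obj x M_eye = (-25.000)(10.000) = -250.00.
|M| = 250.00.

250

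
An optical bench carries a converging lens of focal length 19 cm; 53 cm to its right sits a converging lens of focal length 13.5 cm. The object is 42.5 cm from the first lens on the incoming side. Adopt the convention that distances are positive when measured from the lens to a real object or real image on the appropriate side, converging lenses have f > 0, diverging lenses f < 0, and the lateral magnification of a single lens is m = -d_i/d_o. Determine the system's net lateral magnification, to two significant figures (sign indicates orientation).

Lens 1: 1/d_i1 = 1/f_1 - 1/d_o1 = 1/19 - 1/42.5 = 0.02910 cm^-1, so d_i1 = 34.362 cm.
m_1 = -(34.362)/42.5 = -0.8085.
The intermediate image is 34.362 cm to the right of lens 1, so d_o2 = L - d_i1 = 53 - 34.362 = 18.638 cm.
Lens 2: 1/d_i2 = 1/f_2 - 1/d_o2 = 1/13.5 - 1/(18.638) = 0.02042 cm^-1, so d_i2 = 48.969 cm.
m_2 = -(48.969)/(18.638) = -2.6273.
Overall magnification: m = m_1 m_2 = 2.1242.

2.1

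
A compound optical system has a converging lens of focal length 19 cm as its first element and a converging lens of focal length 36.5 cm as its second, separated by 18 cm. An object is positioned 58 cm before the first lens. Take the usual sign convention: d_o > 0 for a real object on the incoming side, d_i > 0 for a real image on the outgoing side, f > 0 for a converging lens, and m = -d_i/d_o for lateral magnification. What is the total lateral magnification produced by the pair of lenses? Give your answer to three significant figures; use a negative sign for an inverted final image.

First lens: d_i1 = 1/(1/19 - 1/58) = 28.256 cm.
m_1 = -(28.256)/58 = -0.4872.
This image would form 28.256 cm past lens 1, i.e. 10.256 cm beyond lens 2, so it is a virtual object for lens 2: d_o2 = 18 - 28.256 = -10.256 cm.
Second lens: d_i2 = 1/(1/36.5 - 1/(-10.256)) = 8.007 cm.
m_2 = -(8.007)/(-10.256) = 0.7806.
The system's lateral magnification is m_1 m_2 = (-0.4872)(0.7806) = -0.3803.

-0.380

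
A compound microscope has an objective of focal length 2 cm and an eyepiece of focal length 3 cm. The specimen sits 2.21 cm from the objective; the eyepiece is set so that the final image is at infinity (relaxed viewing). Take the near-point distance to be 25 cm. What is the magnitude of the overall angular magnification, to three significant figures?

79.4

Objective: 1/d_i = 1/f_obj - 1/d_o = 1/2 - 1/2.21 = 0.04751 cm^-1, so d_i = 21.048 cm.
m_obj = -d_i/d_o = -21.048/2.21 = -9.524.
Eyepiece angular magnification (image at infinity): M_eye = D/f_e = 25/3 = 8.333.
Overall M = m_obj x M_eye = (-9.524)(8.333) = -79.37.
|M| = 79.37.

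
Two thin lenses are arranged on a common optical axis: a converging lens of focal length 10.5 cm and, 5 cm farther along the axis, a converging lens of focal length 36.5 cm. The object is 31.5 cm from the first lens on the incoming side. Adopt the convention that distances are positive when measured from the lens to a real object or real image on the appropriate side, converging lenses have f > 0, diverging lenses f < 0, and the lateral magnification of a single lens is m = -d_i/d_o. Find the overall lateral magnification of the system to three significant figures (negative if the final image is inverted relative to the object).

First lens: d_i1 = 1/(1/10.5 - 1/31.5) = 15.750 cm.
m_1 = -(15.750)/31.5 = -0.5000.
Since 15.750 cm > 5 cm, the first image lies past the second lens and serves as a virtual object: d_o2 = L - d_i1 = -10.750 cm.
Second lens: d_i2 = 1/(1/36.5 - 1/(-10.750)) = 8.304 cm.
m_2 = -(8.304)/(-10.750) = 0.7725.
Overall magnification: m = m_1 m_2 = -0.3862.

-0.386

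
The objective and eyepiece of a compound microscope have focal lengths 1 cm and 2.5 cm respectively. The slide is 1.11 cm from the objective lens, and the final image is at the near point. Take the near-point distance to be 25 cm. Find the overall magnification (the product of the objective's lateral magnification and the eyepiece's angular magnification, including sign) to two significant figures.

Objective: 1/d_i = 1/f_obj - 1/d_o = 1/1 - 1/1.11 = 0.09910 cm^-1, so d_i = 10.091 cm.
m_obj = -d_i/d_o = -10.091/1.11 = -9.091.
Eyepiece angular magnification (image at near point): M_eye = 1 + D/f_e = 1 + 25/2.5 = 11.000.
Overall M = m_obj x M_eye = (-9.091)(11.000) = -100.00.

-100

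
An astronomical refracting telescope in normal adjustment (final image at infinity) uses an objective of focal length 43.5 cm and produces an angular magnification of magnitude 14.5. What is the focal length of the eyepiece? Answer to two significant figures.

3.0 cm

|M| = f_obj/f_eye, so f_eye = f_obj/|M| = 43.5/14.5 = 3.000 cm.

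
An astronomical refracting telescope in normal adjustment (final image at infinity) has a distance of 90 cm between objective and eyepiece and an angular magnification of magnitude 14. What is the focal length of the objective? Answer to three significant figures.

84.0 cm

In normal adjustment the tube length equals f_obj + f_eye and |M| = f_obj/f_eye.
So f_obj = 14 f_eye and 14 f_eye + f_eye = 90 cm, giving f_eye = 90/15 = 6.000 cm and f_obj = 84.000 cm.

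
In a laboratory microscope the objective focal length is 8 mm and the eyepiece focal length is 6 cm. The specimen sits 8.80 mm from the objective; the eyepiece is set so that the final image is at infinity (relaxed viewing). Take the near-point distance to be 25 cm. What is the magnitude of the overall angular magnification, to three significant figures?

Convert to cm: f_obj = 8 mm = 0.8 cm; d_o = 8.80 mm = 0.88 cm.
Objective: 1/d_i = 1/f_obj - 1/d_o = 1/0.8 - 1/0.88 = 0.11364 cm^-1, so d_i = 8.800 cm.
m_obj = -d_i/d_o = -8.800/0.88 = -10.000.
Eyepiece angular magnification (image at infinity): M_eye = D/f_e = 25/6 = 4.167.
Overall M = m_obj x M_eye = (-10.000)(4.167) = -41.67.
|M| = 41.67.

41.7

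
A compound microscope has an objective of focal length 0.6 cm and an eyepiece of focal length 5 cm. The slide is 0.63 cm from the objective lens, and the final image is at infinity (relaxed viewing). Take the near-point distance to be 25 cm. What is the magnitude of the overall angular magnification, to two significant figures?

100

Objective: 1/d_i = 1/f_obj - 1/d_o = 1/0.6 - 1/0.63 = 0.07937 cm^-1, so d_i = 12.600 cm.
m_obj = -d_i/d_o = -12.600/0.63 = -20.000.
Eyepiece angular magnification (image at infinity): M_eye = D/f_e = 25/5 = 5.000.
Overall M = m_obj x M_eye = (-20.000)(5.000) = -100.00.
|M| = 100.00.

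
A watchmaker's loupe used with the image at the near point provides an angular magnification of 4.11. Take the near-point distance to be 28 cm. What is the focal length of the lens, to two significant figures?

For the image at the near point, M = 1 + D/f.
f = D/(M - 1) = 28/(4.11 - 1) = 9.003 cm.

9.0 cm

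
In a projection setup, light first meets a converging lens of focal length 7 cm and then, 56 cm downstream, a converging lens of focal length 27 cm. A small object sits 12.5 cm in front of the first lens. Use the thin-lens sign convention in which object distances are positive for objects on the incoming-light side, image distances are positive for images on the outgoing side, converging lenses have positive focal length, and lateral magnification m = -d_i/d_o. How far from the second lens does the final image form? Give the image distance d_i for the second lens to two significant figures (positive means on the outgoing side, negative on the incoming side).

83 cm

First lens: d_i1 = 1/(1/7 - 1/12.5) = 15.909 cm.
Object distance for lens 2: d_o2 = 56 - 15.909 = 40.091 cm.
Second lens: d_i2 = 1/(1/27 - 1/(40.091)) = 82.688 cm.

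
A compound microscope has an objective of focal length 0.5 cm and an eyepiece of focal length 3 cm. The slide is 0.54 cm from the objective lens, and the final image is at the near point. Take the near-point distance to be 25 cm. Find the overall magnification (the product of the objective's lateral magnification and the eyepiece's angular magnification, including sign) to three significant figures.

-117

Objective: 1/d_i = 1/f_obj - 1/d_o = 1/0.5 - 1/0.54 = 0.14815 cm^-1, so d_i = 6.750 cm.
m_obj = -d_i/d_o = -6.750/0.54 = -12.500.
Eyepiece angular magnification (image at near point): M_eye = 1 + D/f_e = 1 + 25/3 = 9.333.
Overall M = m_obj x M_eye = (-12.500)(9.333) = -116.67.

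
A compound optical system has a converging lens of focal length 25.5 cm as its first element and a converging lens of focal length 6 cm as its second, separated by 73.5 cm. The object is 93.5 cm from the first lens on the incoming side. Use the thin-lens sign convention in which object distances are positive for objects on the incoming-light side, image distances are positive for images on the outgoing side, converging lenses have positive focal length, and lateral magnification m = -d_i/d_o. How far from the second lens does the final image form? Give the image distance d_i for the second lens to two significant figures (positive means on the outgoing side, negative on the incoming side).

7.1 cm

Applying the thin-lens equation to the first lens, 1/25.5 = 1/93.5 + 1/d_i1, which gives d_i1 = 35.062 cm.
That image sits 38.438 cm in front of the second lens, so d_o2 = 38.438 cm.
Applying the thin-lens equation again with f_2 = 6 cm and d_o2 = 38.438 cm gives d_i2 = 7.110 cm.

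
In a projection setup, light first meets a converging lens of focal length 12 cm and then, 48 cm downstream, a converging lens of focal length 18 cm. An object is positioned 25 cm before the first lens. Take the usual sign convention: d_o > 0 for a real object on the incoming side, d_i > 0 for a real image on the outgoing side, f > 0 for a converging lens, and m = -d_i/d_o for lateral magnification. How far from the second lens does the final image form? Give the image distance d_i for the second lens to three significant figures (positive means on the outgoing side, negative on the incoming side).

Lens 1: 1/d_i1 = 1/f_1 - 1/d_o1 = 1/12 - 1/25 = 0.04333 cm^-1, so d_i1 = 23.077 cm.
That image sits 24.923 cm in front of the second lens, so d_o2 = 24.923 cm.
Lens 2: 1/d_i2 = 1/f_2 - 1/d_o2 = 1/18 - 1/(24.923) = 0.01543 cm^-1, so d_i2 = 64.800 cm.

64.8 cm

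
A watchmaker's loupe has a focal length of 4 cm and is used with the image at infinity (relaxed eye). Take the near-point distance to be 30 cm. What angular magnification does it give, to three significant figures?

7.50

M = D/f = 30/4 = 7.500.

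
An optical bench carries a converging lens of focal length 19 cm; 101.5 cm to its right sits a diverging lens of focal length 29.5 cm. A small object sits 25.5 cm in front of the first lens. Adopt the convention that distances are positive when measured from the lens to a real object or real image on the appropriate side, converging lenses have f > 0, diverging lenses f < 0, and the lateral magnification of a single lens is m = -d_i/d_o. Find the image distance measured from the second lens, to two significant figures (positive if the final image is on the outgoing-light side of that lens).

-14 cm

Applying the thin-lens equation to the first lens, 1/19 = 1/25.5 + 1/d_i1, which gives d_i1 = 74.538 cm.
Object distance for lens 2: d_o2 = 101.5 - 74.538 = 26.962 cm.
Applying the thin-lens equation again with f_2 = -29.5 cm and d_o2 = 26.962 cm gives d_i2 = -14.087 cm.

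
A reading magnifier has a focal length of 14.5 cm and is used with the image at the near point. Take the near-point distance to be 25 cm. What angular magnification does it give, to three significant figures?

M = 1 + D/f = 1 + 25/14.5 = 2.724.

2.72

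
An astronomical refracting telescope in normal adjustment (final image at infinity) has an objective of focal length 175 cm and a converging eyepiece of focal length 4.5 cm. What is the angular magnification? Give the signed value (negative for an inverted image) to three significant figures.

-38.9

M = -f_obj/f_eye = -175/(4.5) = -38.889.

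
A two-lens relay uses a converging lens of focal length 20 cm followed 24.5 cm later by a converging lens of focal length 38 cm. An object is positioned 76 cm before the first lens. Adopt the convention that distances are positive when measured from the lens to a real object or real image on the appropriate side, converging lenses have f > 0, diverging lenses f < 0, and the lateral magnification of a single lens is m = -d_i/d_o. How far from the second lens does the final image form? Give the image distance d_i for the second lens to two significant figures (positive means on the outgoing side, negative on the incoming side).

2.5 cm

Lens 1: 1/d_i1 = 1/f_1 - 1/d_o1 = 1/20 - 1/76 = 0.03684 cm^-1, so d_i1 = 27.143 cm.
Since 27.143 cm > 24.5 cm, the first image lies past the second lens and serves as a virtual object: d_o2 = L - d_i1 = -2.643 cm.
Lens 2: 1/d_i2 = 1/f_2 - 1/d_o2 = 1/38 - 1/(-2.643) = 0.40469 cm^-1, so d_i2 = 2.471 cm.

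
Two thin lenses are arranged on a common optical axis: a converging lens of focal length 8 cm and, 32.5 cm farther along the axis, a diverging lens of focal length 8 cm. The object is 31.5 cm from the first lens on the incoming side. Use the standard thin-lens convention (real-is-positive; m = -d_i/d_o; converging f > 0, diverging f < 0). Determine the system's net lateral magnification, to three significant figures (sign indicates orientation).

First lens: d_i1 = 1/(1/8 - 1/31.5) = 10.723 cm.
m_1 = -(10.723)/31.5 = -0.3404.
The intermediate image is 10.723 cm to the right of lens 1, so d_o2 = L - d_i1 = 32.5 - 10.723 = 21.777 cm.
Second lens: d_i2 = 1/(1/(-8) - 1/(21.777)) = -5.851 cm.
m_2 = -(-5.851)/(21.777) = 0.2687.
Total m = m_1 x m_2 = (-0.3404)(0.2687) = -0.0915.

-0.0915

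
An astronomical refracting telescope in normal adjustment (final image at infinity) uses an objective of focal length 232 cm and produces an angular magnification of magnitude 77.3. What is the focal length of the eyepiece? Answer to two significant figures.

|M| = f_obj/f_eye, so f_eye = f_obj/|M| = 232/77.3 = 3.001 cm.

3.0 cm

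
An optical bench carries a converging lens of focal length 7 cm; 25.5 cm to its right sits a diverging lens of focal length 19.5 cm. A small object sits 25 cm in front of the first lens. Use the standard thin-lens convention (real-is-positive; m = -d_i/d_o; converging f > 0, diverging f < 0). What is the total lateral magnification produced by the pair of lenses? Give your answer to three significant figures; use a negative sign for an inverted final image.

Lens 1: 1/d_i1 = 1/f_1 - 1/d_o1 = 1/7 - 1/25 = 0.10286 cm^-1, so d_i1 = 9.722 cm.
m_1 = -(9.722)/25 = -0.3889.
The intermediate image is 9.722 cm to the right of lens 1, so d_o2 = L - d_i1 = 25.5 - 9.722 = 15.778 cm.
Lens 2: 1/d_i2 = 1/f_2 - 1/d_o2 = 1/(-19.5) - 1/(15.778) = -0.11466 cm^-1, so d_i2 = -8.721 cm.
m_2 = -(-8.721)/(15.778) = 0.5528.
The system's lateral magnification is m_1 m_2 = (-0.3889)(0.5528) = -0.2150.

-0.215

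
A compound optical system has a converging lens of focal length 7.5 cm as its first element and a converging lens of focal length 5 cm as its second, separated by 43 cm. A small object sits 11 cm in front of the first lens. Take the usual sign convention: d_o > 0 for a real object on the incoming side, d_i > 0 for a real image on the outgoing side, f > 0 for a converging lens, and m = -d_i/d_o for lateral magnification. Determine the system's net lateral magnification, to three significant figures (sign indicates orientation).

0.743

First lens: d_i1 = 1/(1/7.5 - 1/11) = 23.571 cm.
m_1 = -(23.571)/11 = -2.1429.
Object distance for lens 2: d_o2 = 43 - 23.571 = 19.429 cm.
Second lens: d_i2 = 1/(1/5 - 1/(19.429)) = 6.733 cm.
m_2 = -(6.733)/(19.429) = -0.3465.
Overall magnification: m = m_1 m_2 = 0.7426.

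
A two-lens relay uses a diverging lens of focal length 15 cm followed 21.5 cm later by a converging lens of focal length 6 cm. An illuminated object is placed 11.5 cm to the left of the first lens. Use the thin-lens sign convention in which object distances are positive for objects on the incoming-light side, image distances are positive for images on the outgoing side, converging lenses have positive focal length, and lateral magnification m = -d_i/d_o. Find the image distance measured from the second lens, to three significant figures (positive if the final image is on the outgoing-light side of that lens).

7.64 cm

First lens: d_i1 = 1/(1/(-15) - 1/11.5) = -6.509 cm.
The intermediate image is virtual, 6.509 cm to the left of lens 1, so d_o2 = L - d_i1 = 21.5 - (-6.509) = 28.009 cm.
Second lens: d_i2 = 1/(1/6 - 1/(28.009)) = 7.636 cm.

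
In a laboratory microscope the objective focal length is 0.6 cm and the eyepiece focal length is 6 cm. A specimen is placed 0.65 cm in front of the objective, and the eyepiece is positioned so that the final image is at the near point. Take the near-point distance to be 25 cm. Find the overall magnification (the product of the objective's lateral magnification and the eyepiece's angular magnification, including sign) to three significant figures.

Objective: 1/d_i = 1/f_obj - 1/d_o = 1/0.6 - 1/0.65 = 0.12821 cm^-1, so d_i = 7.800 cm.
m_obj = -d_i/d_o = -7.800/0.65 = -12.000.
Eyepiece angular magnification (image at near point): M_eye = 1 + D/f_e = 1 + 25/6 = 5.167.
Overall M = m_obj x M_eye = (-12.000)(5.167) = -62.00.

-62.0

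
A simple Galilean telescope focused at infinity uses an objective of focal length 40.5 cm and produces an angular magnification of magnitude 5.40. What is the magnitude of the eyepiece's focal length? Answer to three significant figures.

|M| = f_obj/|f_eye|, so |f_eye| = f_obj/|M| = 40.5/5.4 = 7.500 cm.
(The eyepiece is diverging, so its signed focal length is -7.500 cm.)

7.50 cm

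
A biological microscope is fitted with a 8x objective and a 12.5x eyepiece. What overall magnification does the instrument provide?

The overall magnification of a compound microscope is the product of the objective and eyepiece magnifications:
M = M_obj x M_eye = 8 x 12.5 = 100.

100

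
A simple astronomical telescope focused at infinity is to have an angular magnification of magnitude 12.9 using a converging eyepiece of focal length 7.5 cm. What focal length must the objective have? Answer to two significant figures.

|M| = f_obj/|f_eye|, so f_obj = |M| x |f_eye| = 12.9 x 7.5 = 96.750 cm.

97 cm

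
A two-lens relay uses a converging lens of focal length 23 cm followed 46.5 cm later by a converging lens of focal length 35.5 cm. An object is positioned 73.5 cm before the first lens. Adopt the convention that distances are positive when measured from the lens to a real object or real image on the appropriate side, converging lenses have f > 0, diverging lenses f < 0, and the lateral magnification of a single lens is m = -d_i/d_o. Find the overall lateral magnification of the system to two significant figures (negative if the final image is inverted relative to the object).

Lens 1: 1/d_i1 = 1/f_1 - 1/d_o1 = 1/23 - 1/73.5 = 0.02987 cm^-1, so d_i1 = 33.475 cm.
m_1 = -(33.475)/73.5 = -0.4554.
That image sits 13.025 cm in front of the second lens, so d_o2 = 13.025 cm.
Lens 2: 1/d_i2 = 1/f_2 - 1/d_o2 = 1/35.5 - 1/(13.025) = -0.04861 cm^-1, so d_i2 = -20.573 cm.
m_2 = -(-20.573)/(13.025) = 1.5795.
The system's lateral magnification is m_1 m_2 = (-0.4554)(1.5795) = -0.7194.

-0.72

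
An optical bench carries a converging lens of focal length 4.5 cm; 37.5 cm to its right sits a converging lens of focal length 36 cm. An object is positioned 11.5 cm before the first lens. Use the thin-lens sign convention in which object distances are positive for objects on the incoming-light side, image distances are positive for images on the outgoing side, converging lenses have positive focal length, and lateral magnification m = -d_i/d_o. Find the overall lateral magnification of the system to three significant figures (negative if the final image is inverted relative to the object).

-3.93

Applying the thin-lens equation to the first lens, 1/4.5 = 1/11.5 + 1/d_i1, which gives d_i1 = 7.393 cm.
Its lateral magnification is m_1 = -d_i1/d_o1 = -(7.393)/11.5 = -0.6429.
That image sits 30.107 cm in front of the second lens, so d_o2 = 30.107 cm.
Applying the thin-lens equation again with f_2 = 36 cm and d_o2 = 30.107 cm gives d_i2 = -183.927 cm.
m_2 = -(-183.927)/(30.107) = 6.1091.
Total m = m_1 x m_2 = (-0.6429)(6.1091) = -3.9273.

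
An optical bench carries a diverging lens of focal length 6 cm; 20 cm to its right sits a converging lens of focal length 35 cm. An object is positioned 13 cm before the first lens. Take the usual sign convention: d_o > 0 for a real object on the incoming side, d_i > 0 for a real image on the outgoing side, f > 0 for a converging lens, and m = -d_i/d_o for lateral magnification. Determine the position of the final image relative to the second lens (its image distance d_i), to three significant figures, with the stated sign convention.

-77.4 cm

Applying the thin-lens equation to the first lens, 1/(-6) = 1/13 + 1/d_i1, which gives d_i1 = -4.105 cm.
With d_i1 < 0 the first image is virtual and lies on the object side; the object distance for lens 2 is d_o2 = 20 - (-4.105) = 24.105 cm.
Applying the thin-lens equation again with f_2 = 35 cm and d_o2 = 24.105 cm gives d_i2 = -77.440 cm.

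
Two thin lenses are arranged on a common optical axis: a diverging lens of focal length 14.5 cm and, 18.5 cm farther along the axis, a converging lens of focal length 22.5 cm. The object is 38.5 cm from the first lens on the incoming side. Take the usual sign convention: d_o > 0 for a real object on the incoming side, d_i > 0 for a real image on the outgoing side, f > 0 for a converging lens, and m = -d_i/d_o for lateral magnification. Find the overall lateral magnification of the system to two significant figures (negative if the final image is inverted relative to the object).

First lens: d_i1 = 1/(1/(-14.5) - 1/38.5) = -10.533 cm.
m_1 = -(-10.533)/38.5 = 0.2736.
The intermediate image is virtual, 10.533 cm to the left of lens 1, so d_o2 = L - d_i1 = 18.5 - (-10.533) = 29.033 cm.
Second lens: d_i2 = 1/(1/22.5 - 1/(29.033)) = 99.991 cm.
m_2 = -(99.991)/(29.033) = -3.4440.
The system's lateral magnification is m_1 m_2 = (0.2736)(-3.4440) = -0.9422.

-0.94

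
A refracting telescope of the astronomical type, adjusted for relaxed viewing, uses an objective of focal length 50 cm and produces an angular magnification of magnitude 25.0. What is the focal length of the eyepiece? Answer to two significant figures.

2.0 cm

|M| = f_obj/f_eye, so f_eye = f_obj/|M| = 50/25.0 = 2.000 cm.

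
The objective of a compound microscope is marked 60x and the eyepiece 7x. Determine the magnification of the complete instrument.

420

The overall magnification of a compound microscope is the product of the objective and eyepiece magnifications:
M = M_obj x M_eye = 60 x 7 = 420.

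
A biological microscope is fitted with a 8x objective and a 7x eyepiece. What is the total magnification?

The overall magnification of a compound microscope is the product of the objective and eyepiece magnifications:
M = M_obj x M_eye = 8 x 7 = 56.

56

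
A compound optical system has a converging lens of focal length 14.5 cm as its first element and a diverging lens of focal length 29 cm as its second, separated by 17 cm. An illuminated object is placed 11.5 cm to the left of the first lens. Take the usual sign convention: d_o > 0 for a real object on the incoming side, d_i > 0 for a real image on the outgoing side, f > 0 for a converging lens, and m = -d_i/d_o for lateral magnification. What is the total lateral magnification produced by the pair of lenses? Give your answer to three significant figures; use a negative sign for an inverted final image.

1.38

Lens 1: 1/d_i1 = 1/f_1 - 1/d_o1 = 1/14.5 - 1/11.5 = -0.01799 cm^-1, so d_i1 = -55.583 cm.
m_1 = -(-55.583)/11.5 = 4.8333.
With d_i1 < 0 the first image is virtual and lies on the object side; the object distance for lens 2 is d_o2 = 17 - (-55.583) = 72.583 cm.
Lens 2: 1/d_i2 = 1/f_2 - 1/d_o2 = 1/(-29) - 1/(72.583) = -0.04826 cm^-1, so d_i2 = -20.721 cm.
m_2 = -(-20.721)/(72.583) = 0.2855.
Total m = m_1 x m_2 = (4.8333)(0.2855) = 1.3798.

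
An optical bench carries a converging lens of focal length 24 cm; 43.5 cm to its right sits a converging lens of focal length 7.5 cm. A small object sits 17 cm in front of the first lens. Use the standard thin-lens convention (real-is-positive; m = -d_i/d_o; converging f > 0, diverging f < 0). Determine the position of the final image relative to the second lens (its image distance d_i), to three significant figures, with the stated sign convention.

8.10 cm

Lens 1: 1/d_i1 = 1/f_1 - 1/d_o1 = 1/24 - 1/17 = -0.01716 cm^-1, so d_i1 = -58.286 cm.
The intermediate image is virtual, 58.286 cm to the left of lens 1, so d_o2 = L - d_i1 = 43.5 - (-58.286) = 101.786 cm.
Lens 2: 1/d_i2 = 1/f_2 - 1/d_o2 = 1/7.5 - 1/(101.786) = 0.12351 cm^-1, so d_i2 = 8.097 cm.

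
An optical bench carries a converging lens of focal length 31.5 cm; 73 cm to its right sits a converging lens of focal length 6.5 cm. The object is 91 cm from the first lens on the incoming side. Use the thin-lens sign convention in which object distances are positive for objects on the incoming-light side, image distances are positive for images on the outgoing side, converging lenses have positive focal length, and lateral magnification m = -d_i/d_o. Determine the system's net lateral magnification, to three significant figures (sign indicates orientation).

Lens 1: 1/d_i1 = 1/f_1 - 1/d_o1 = 1/31.5 - 1/91 = 0.02076 cm^-1, so d_i1 = 48.176 cm.
m_1 = -(48.176)/91 = -0.5294.
That image sits 24.824 cm in front of the second lens, so d_o2 = 24.824 cm.
Lens 2: 1/d_i2 = 1/f_2 - 1/d_o2 = 1/6.5 - 1/(24.824) = 0.11356 cm^-1, so d_i2 = 8.806 cm.
m_2 = -(8.806)/(24.824) = -0.3547.
Overall magnification: m = m_1 m_2 = 0.1878.

0.188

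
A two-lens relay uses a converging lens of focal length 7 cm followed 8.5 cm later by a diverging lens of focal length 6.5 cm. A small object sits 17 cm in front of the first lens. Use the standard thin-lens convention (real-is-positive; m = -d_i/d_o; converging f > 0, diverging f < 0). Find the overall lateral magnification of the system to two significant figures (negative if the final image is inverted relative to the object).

-1.5

Lens 1: 1/d_i1 = 1/f_1 - 1/d_o1 = 1/7 - 1/17 = 0.08403 cm^-1, so d_i1 = 11.900 cm.
m_1 = -(11.900)/17 = -0.7000.
Since 11.900 cm > 8.5 cm, the first image lies past the second lens and serves as a virtual object: d_o2 = L - d_i1 = -3.400 cm.
Lens 2: 1/d_i2 = 1/f_2 - 1/d_o2 = 1/(-6.5) - 1/(-3.400) = 0.14027 cm^-1, so d_i2 = 7.129 cm.
m_2 = -(7.129)/(-3.400) = 2.0968.
The system's lateral magnification is m_1 m_2 = (-0.7000)(2.0968) = -1.4677.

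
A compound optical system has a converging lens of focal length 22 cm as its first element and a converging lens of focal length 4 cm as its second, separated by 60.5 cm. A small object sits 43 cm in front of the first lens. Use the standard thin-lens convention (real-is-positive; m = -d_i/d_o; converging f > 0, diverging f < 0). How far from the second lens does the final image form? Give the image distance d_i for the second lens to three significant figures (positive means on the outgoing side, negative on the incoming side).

Lens 1: 1/d_i1 = 1/f_1 - 1/d_o1 = 1/22 - 1/43 = 0.02220 cm^-1, so d_i1 = 45.048 cm.
That image sits 15.452 cm in front of the second lens, so d_o2 = 15.452 cm.
Lens 2: 1/d_i2 = 1/f_2 - 1/d_o2 = 1/4 - 1/(15.452) = 0.18529 cm^-1, so d_i2 = 5.397 cm.

5.40 cm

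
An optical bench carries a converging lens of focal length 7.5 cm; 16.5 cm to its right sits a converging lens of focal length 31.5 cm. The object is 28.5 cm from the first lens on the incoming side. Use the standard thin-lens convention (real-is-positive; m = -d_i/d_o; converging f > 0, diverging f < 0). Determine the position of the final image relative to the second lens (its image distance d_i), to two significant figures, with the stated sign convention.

First lens: d_i1 = 1/(1/7.5 - 1/28.5) = 10.179 cm.
The intermediate image is 10.179 cm to the right of lens 1, so d_o2 = L - d_i1 = 16.5 - 10.179 = 6.321 cm.
Second lens: d_i2 = 1/(1/31.5 - 1/(6.321)) = -7.909 cm.

-7.9 cm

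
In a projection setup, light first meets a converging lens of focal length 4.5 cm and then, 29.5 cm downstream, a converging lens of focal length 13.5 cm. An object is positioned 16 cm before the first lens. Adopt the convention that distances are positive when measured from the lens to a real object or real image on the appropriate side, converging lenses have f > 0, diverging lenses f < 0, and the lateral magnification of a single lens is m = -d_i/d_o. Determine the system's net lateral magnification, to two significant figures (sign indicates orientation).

First lens: d_i1 = 1/(1/4.5 - 1/16) = 6.261 cm.
m_1 = -(6.261)/16 = -0.3913.
Object distance for lens 2: d_o2 = 29.5 - 6.261 = 23.239 cm.
Second lens: d_i2 = 1/(1/13.5 - 1/(23.239)) = 32.213 cm.
m_2 = -(32.213)/(23.239) = -1.3862.
The system's lateral magnification is m_1 m_2 = (-0.3913)(-1.3862) = 0.5424.

0.54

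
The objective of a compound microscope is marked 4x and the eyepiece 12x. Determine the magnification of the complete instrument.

48

The overall magnification of a compound microscope is the product of the objective and eyepiece magnifications:
M = M_obj x M_eye = 4 x 12 = 48.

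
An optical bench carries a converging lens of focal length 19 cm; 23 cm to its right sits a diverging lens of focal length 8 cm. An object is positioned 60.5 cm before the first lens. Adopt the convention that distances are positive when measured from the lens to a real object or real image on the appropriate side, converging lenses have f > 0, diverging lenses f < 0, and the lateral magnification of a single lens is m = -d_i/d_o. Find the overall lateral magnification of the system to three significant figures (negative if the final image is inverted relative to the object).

First lens: d_i1 = 1/(1/19 - 1/60.5) = 27.699 cm.
m_1 = -(27.699)/60.5 = -0.4578.
Since 27.699 cm > 23 cm, the first image lies past the second lens and serves as a virtual object: d_o2 = L - d_i1 = -4.699 cm.
Second lens: d_i2 = 1/(1/(-8) - 1/(-4.699)) = 11.387 cm.
m_2 = -(11.387)/(-4.699) = 2.4234.
Total m = m_1 x m_2 = (-0.4578)(2.4234) = -1.1095.

-1.11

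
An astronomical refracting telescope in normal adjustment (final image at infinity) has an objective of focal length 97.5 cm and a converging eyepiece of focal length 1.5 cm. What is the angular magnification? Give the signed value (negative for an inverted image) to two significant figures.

M = -f_obj/f_eye = -97.5/(1.5) = -65.000.

-65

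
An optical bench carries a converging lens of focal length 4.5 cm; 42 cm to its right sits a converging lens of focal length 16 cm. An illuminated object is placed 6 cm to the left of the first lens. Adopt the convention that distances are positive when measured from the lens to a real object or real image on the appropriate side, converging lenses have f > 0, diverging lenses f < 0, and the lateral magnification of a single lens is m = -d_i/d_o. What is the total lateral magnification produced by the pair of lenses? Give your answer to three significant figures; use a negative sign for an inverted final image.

Applying the thin-lens equation to the first lens, 1/4.5 = 1/6 + 1/d_i1, which gives d_i1 = 18.000 cm.
Its lateral magnification is m_1 = -d_i1/d_o1 = -(18.000)/6 = -3.0000.
That image sits 24.000 cm in front of the second lens, so d_o2 = 24.000 cm.
Applying the thin-lens equation again with f_2 = 16 cm and d_o2 = 24.000 cm gives d_i2 = 48.000 cm.
m_2 = -(48.000)/(24.000) = -2.0000.
Total m = m_1 x m_2 = (-3.0000)(-2.0000) = 6.0000.

6.00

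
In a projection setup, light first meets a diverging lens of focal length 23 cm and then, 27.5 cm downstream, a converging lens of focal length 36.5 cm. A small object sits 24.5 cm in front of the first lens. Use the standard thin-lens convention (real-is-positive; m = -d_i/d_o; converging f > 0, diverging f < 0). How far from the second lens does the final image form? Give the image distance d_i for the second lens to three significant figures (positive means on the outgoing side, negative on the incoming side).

502 cm

Lens 1: 1/d_i1 = 1/f_1 - 1/d_o1 = 1/(-23) - 1/24.5 = -0.08429 cm^-1, so d_i1 = -11.863 cm.
The intermediate image is virtual, 11.863 cm to the left of lens 1, so d_o2 = L - d_i1 = 27.5 - (-11.863) = 39.363 cm.
Lens 2: 1/d_i2 = 1/f_2 - 1/d_o2 = 1/36.5 - 1/(39.363) = 0.00199 cm^-1, so d_i2 = 501.808 cm.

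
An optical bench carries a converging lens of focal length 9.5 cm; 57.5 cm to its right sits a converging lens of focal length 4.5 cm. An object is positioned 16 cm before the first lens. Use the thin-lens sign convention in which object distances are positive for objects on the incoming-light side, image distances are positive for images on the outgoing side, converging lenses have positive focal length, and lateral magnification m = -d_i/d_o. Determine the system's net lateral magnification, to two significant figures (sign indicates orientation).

Applying the thin-lens equation to the first lens, 1/9.5 = 1/16 + 1/d_i1, which gives d_i1 = 23.385 cm.
Its lateral magnification is m_1 = -d_i1/d_o1 = -(23.385)/16 = -1.4615.
That image sits 34.115 cm in front of the second lens, so d_o2 = 34.115 cm.
Applying the thin-lens equation again with f_2 = 4.5 cm and d_o2 = 34.115 cm gives d_i2 = 5.184 cm.
m_2 = -(5.184)/(34.115) = -0.1519.
The system's lateral magnification is m_1 m_2 = (-1.4615)(-0.1519) = 0.2221.

0.22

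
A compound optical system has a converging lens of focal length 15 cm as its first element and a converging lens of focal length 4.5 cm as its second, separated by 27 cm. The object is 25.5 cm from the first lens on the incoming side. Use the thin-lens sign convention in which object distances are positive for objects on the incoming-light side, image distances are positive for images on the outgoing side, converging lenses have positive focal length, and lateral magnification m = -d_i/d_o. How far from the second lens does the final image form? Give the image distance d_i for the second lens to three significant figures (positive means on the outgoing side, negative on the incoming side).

3.05 cm

First lens: d_i1 = 1/(1/15 - 1/25.5) = 36.429 cm.
This image would form 36.429 cm past lens 1, i.e. 9.429 cm beyond lens 2, so it is a virtual object for lens 2: d_o2 = 27 - 36.429 = -9.429 cm.
Second lens: d_i2 = 1/(1/4.5 - 1/(-9.429)) = 3.046 cm.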